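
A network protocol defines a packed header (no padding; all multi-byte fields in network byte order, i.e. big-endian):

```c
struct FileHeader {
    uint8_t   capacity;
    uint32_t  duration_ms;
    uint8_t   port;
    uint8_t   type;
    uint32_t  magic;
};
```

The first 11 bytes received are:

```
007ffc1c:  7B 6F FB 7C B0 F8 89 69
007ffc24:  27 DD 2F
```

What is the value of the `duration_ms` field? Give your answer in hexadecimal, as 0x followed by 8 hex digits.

`duration_ms` follows `capacity` (1 byte), so it starts at byte offset 1 and occupies 4 bytes.
Bytes at offsets 1..4: 6F FB 7C B0.
Big-endian: lowest address holds the most-significant byte.
The bytes are already most-significant first: 0x6FFB7CB0.

0x6FFB7CB0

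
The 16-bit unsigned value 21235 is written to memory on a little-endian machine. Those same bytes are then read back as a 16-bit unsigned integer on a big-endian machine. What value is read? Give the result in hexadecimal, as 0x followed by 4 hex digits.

0xF352

21235 in 16-bit hexadecimal is 0x52F3.
Stored little-endian, the bytes at ascending addresses are F3 52.
Read back as big-endian, the last byte is least significant, giving 0xF352.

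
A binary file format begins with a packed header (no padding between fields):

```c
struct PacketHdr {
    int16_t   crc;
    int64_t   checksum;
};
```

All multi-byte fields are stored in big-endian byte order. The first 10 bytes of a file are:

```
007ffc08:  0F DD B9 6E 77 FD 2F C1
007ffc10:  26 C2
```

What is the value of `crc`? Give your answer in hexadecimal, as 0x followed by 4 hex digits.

`crc` is the first field, at byte offset 0, occupying 2 bytes.
Bytes at offsets 0..1: 0F DD.
Big-endian: lowest address holds the most-significant byte.
The bytes are already most-significant first: 0x0FDD.

0x0FDD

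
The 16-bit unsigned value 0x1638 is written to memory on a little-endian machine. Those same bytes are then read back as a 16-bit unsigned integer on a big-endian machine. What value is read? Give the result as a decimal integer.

Stored little-endian, the bytes at ascending addresses are 38 16.
Read back as big-endian, the last byte is least significant, giving 0x3816.
0x3816 = 14358.

14358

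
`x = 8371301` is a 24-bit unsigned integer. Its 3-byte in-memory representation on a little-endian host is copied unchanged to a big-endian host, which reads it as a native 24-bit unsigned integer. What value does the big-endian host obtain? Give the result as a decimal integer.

6667391

8371301 in 24-bit hexadecimal is 0x7FBC65.
Stored little-endian, the bytes at ascending addresses are 65 BC 7F.
Read back as big-endian, the last byte is least significant, giving 0x65BC7F.
0x65BC7F = 6667391.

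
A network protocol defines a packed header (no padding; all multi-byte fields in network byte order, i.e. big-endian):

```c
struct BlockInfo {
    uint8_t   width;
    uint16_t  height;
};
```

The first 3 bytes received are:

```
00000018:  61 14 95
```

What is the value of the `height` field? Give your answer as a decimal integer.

5269

`height` follows `width` (1 byte), so it starts at byte offset 1 and occupies 2 bytes.
Bytes at offsets 1..2: 14 95.
Big-endian stores the most-significant byte at the lowest address.
The bytes are already most-significant first: 0x1495.
0x1495 = 5269.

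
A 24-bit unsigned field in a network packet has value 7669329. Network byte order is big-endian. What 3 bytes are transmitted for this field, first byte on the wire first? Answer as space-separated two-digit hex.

75 06 51

7669329 in hexadecimal, padded to 24 bits, is 0x750651.
Split into bytes (most-significant first): 75 06 51.
Big-endian stores the most-significant byte at the lowest address.
So the memory order matches the most-significant-first order: 75 06 51.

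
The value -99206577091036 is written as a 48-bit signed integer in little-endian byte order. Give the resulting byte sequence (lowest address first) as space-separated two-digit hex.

Two's complement of -99206577091036 in 48 bits: 99206577091036 = 0x5A3A54C971DC; invert → 0xA5C5AB368E23; add 1 → 0xA5C5AB368E24.
Split into bytes (most-significant first): A5 C5 AB 36 8E 24.
Little-endian stores the least-significant byte at the lowest address.
So at ascending addresses the bytes are 24 8E 36 AB C5 A5.

24 8E 36 AB C5 A5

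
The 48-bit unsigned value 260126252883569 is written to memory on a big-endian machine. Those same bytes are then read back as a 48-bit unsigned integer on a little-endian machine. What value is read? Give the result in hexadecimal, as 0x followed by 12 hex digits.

260126252883569 in 48-bit hexadecimal is 0xEC955CE65E71.
Stored big-endian, the bytes at ascending addresses are EC 95 5C E6 5E 71.
Read back as little-endian, the first byte is least significant, giving 0x715EE65C95EC.

0x715EE65C95EC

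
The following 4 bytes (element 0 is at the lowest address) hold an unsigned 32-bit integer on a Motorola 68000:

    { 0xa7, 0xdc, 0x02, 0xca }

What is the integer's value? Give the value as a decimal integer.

2816213706

Big-endian: lowest address holds the most-significant byte.
The bytes are already most-significant first: 0xA7DC02CA.
0xA7DC02CA = 2816213706.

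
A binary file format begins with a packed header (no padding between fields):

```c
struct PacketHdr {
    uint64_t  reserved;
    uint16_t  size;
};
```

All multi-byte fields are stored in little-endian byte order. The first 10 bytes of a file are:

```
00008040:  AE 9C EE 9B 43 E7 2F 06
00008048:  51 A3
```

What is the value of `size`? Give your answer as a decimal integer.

41809

`size` follows `reserved` (8 bytes), so it starts at byte offset 8 and occupies 2 bytes.
Bytes at offsets 8..9: 51 A3.
Little-endian: lowest address holds the least-significant byte.
Reassemble most-significant byte first: A3 51 → 0xA351.
0xA351 = 41809.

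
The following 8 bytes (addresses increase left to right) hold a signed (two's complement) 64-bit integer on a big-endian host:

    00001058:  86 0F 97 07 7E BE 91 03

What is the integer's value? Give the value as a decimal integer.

Big-endian: lowest address holds the most-significant byte.
The bytes are already most-significant first: 0x860F97077EBE9103.
Top bit is set, so as a signed 64-bit value this is 0x860F97077EBE9103 − 2^64 = -8786638289529564925.

-8786638289529564925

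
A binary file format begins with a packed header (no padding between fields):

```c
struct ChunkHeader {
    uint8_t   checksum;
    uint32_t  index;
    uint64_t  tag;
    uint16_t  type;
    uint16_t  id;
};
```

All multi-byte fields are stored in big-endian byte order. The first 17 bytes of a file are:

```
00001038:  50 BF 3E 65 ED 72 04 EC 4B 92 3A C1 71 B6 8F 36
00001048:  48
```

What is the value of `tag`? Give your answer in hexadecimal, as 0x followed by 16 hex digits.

`tag` follows `checksum` (1 B), `index` (4 B), so it starts at offset 1 + 4 = 5 and occupies 8 bytes.
Bytes at offsets 5..12: 72 04 EC 4B 92 3A C1 71.
Big-endian stores the most-significant byte at the lowest address.
The bytes are already most-significant first: 0x7204EC4B923AC171.

0x7204EC4B923AC171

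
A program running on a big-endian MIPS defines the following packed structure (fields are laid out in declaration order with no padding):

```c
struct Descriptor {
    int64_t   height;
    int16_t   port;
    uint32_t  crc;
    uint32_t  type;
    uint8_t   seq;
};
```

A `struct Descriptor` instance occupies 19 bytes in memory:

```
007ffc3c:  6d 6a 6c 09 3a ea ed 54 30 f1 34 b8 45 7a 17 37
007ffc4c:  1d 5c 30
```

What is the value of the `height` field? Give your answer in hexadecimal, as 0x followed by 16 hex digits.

`height` is the first field, at byte offset 0, occupying 8 bytes.
Bytes at offsets 0..7: 6D 6A 6C 09 3A EA ED 54.
Big-endian: lowest address holds the most-significant byte.
The bytes are already most-significant first: 0x6D6A6C093AEAED54.

0x6D6A6C093AEAED54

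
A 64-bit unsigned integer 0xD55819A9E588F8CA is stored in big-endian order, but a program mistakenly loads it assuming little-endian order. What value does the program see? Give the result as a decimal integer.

Stored big-endian, the bytes at ascending addresses are D5 58 19 A9 E5 88 F8 CA.
Read back as little-endian, the first byte is least significant, giving 0xCAF888E5A91958D5.
0xCAF888E5A91958D5 = 14625590309851584725.

14625590309851584725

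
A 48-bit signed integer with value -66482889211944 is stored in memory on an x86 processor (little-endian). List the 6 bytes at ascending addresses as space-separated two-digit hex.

D8 3F 01 BF 88 C3

Two's complement of -66482889211944 in 48 bits: 66482889211944 = 0x3C7740FEC028; invert → 0xC388BF013FD7; add 1 → 0xC388BF013FD8.
Split into bytes (most-significant first): C3 88 BF 01 3F D8.
Little-endian stores the least-significant byte at the lowest address.
So at ascending addresses the bytes are D8 3F 01 BF 88 C3.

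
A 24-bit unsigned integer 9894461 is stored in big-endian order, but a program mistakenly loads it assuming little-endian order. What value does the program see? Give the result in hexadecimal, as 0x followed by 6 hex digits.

9894461 in 24-bit hexadecimal is 0x96FA3D.
Stored big-endian, the bytes at ascending addresses are 96 FA 3D.
Read back as little-endian, the first byte is least significant, giving 0x3DFA96.

0x3DFA96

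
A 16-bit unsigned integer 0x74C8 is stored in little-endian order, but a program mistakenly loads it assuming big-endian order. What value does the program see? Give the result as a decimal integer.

51316

Stored little-endian, the bytes at ascending addresses are C8 74.
Read back as big-endian, the last byte is least significant, giving 0xC874.
0xC874 = 51316.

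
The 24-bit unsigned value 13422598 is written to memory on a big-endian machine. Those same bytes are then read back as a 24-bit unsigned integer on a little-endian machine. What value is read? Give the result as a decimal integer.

446668

13422598 in 24-bit hexadecimal is 0xCCD006.
Stored big-endian, the bytes at ascending addresses are CC D0 06.
Read back as little-endian, the first byte is least significant, giving 0x06D0CC.
0x06D0CC = 446668.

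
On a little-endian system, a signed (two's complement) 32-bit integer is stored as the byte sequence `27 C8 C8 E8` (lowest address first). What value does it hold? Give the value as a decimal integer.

-389494745

In little-endian order the low byte comes first in memory.
Reassemble most-significant byte first: E8 C8 C8 27 → 0xE8C8C827.
Top bit is set, so as a signed 32-bit value this is 0xE8C8C827 − 2^32 = -389494745.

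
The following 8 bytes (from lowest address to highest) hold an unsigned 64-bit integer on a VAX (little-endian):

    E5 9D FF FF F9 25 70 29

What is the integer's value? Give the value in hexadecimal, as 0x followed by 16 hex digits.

0x297025F9FFFF9DE5

Little-endian: lowest address holds the least-significant byte.
Reassemble most-significant byte first: 29 70 25 F9 FF FF 9D E5 → 0x297025F9FFFF9DE5.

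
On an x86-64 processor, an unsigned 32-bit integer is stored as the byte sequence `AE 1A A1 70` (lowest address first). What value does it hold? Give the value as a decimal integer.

1889606318

In little-endian order the low byte comes first in memory.
Reassemble most-significant byte first: 70 A1 1A AE → 0x70A11AAE.
0x70A11AAE = 1889606318.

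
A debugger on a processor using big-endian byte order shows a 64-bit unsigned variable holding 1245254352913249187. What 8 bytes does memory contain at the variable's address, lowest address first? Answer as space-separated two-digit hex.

11 48 08 3C 80 67 33 A3

1245254352913249187 in hexadecimal, padded to 64 bits, is 0x1148083C806733A3.
Split into bytes (most-significant first): 11 48 08 3C 80 67 33 A3.
In big-endian order the high byte comes first in memory.
So the memory order matches the most-significant-first order: 11 48 08 3C 80 67 33 A3.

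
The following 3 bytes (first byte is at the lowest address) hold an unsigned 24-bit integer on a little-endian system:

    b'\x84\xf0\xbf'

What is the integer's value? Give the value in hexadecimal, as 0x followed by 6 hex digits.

0xBFF084

Little-endian stores the least-significant byte at the lowest address.
Reassemble most-significant byte first: BF F0 84 → 0xBFF084.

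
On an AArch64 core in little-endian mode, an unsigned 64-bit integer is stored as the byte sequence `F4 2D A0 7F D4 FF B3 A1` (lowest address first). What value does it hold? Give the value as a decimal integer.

11651937949076958708

Little-endian: lowest address holds the least-significant byte.
Reassemble most-significant byte first: A1 B3 FF D4 7F A0 2D F4 → 0xA1B3FFD47FA02DF4.
0xA1B3FFD47FA02DF4 = 11651937949076958708.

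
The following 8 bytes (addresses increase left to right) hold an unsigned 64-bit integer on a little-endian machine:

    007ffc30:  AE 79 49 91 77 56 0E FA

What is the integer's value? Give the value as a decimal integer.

In little-endian order the low byte comes first in memory.
Reassemble most-significant byte first: FA 0E 56 77 91 49 79 AE → 0xFA0E5677914979AE.
0xFA0E5677914979AE = 18018434230694541742.

18018434230694541742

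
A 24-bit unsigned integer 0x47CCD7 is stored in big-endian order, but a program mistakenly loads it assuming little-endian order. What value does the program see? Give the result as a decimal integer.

Stored big-endian, the bytes at ascending addresses are 47 CC D7.
Read back as little-endian, the first byte is least significant, giving 0xD7CC47.
0xD7CC47 = 14142535.

14142535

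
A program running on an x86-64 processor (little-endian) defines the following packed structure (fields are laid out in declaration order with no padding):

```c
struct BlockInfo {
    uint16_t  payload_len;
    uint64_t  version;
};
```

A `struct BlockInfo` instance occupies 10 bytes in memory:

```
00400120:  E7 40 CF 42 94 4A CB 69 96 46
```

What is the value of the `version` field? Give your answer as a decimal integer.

`version` follows `payload_len` (2 bytes), so it starts at byte offset 2 and occupies 8 bytes.
Bytes at offsets 2..9: CF 42 94 4A CB 69 96 46.
In little-endian order the low byte comes first in memory.
Reassemble most-significant byte first: 46 96 69 CB 4A 94 42 CF → 0x469669CB4A9442CF.
0x469669CB4A9442CF = 5086369151012061903.

5086369151012061903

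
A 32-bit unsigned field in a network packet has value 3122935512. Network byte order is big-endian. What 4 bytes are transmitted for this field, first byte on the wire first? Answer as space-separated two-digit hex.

3122935512 in hexadecimal, padded to 32 bits, is 0xBA2436D8.
Split into bytes (most-significant first): BA 24 36 D8.
In big-endian order the high byte comes first in memory.
So the memory order matches the most-significant-first order: BA 24 36 D8.

BA 24 36 D8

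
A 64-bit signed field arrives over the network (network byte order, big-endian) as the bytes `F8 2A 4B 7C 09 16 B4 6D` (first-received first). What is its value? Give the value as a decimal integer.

-564555807181065107

Big-endian: lowest address holds the most-significant byte.
The bytes are already most-significant first: 0xF82A4B7C0916B46D.
Top bit is set, so as a signed 64-bit value this is 0xF82A4B7C0916B46D − 2^64 = -564555807181065107.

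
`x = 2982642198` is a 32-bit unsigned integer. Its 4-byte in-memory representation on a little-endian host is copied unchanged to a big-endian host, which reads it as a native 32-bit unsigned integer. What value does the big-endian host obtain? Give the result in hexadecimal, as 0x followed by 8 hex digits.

2982642198 in 32-bit hexadecimal is 0xB1C78216.
Stored little-endian, the bytes at ascending addresses are 16 82 C7 B1.
Read back as big-endian, the last byte is least significant, giving 0x1682C7B1.

0x1682C7B1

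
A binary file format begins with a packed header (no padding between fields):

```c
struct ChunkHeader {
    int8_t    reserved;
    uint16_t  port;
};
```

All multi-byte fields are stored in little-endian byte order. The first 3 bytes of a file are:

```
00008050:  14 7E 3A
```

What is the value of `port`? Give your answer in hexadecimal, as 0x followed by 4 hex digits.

`port` follows `reserved` (1 byte), so it starts at byte offset 1 and occupies 2 bytes.
Bytes at offsets 1..2: 7E 3A.
Little-endian stores the least-significant byte at the lowest address.
Reassemble most-significant byte first: 3A 7E → 0x3A7E.

0x3A7E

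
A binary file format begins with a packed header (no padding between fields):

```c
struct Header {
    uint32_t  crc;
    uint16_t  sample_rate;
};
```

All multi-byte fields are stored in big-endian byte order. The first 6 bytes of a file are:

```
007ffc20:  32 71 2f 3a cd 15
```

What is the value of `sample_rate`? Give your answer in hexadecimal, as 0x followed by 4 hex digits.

0xCD15

`sample_rate` follows `crc` (4 bytes), so it starts at byte offset 4 and occupies 2 bytes.
Bytes at offsets 4..5: CD 15.
Big-endian stores the most-significant byte at the lowest address.
The bytes are already most-significant first: 0xCD15.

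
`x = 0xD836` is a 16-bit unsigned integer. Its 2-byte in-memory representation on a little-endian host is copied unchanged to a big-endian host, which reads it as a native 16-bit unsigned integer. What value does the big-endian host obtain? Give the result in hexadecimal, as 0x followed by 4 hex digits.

Stored little-endian, the bytes at ascending addresses are 36 D8.
Read back as big-endian, the last byte is least significant, giving 0x36D8.

0x36D8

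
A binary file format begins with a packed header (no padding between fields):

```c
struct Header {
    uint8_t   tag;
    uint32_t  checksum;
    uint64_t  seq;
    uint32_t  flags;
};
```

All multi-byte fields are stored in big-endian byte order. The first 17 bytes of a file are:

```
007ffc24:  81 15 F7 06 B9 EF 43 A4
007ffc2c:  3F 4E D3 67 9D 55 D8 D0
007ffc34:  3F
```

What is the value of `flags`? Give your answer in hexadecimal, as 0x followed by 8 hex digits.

`flags` follows `tag` (1 B), `checksum` (4 B), `seq` (8 B), so it starts at offset 1 + 4 + 8 = 13 and occupies 4 bytes.
Bytes at offsets 13..16: 55 D8 D0 3F.
In big-endian order the high byte comes first in memory.
The bytes are already most-significant first: 0x55D8D03F.

0x55D8D03F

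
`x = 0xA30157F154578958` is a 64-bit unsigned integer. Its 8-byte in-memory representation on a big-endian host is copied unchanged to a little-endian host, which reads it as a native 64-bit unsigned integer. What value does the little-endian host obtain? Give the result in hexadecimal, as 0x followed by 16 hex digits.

0x58895754F15701A3

Stored big-endian, the bytes at ascending addresses are A3 01 57 F1 54 57 89 58.
Read back as little-endian, the first byte is least significant, giving 0x58895754F15701A3.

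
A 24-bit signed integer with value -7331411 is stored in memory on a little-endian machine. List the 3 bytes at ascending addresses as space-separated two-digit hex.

Two's complement of -7331411 in 24 bits: 7331411 = 0x6FDE53; invert → 0x9021AC; add 1 → 0x9021AD.
Split into bytes (most-significant first): 90 21 AD.
In little-endian order the low byte comes first in memory.
So at ascending addresses the bytes are AD 21 90.

AD 21 90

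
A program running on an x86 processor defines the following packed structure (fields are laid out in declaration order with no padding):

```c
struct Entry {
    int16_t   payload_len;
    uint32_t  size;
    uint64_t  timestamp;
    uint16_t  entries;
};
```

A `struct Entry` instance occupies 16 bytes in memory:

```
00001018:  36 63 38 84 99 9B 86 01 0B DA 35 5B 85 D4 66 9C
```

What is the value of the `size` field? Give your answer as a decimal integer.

`size` follows `payload_len` (2 bytes), so it starts at byte offset 2 and occupies 4 bytes.
Bytes at offsets 2..5: 38 84 99 9B.
In little-endian order the low byte comes first in memory.
Reassemble most-significant byte first: 9B 99 84 38 → 0x9B998438.
0x9B998438 = 2610529336.

2610529336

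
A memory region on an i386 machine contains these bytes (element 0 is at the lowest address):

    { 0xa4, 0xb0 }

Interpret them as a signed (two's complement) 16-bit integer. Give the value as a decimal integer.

Little-endian: lowest address holds the least-significant byte.
Reassemble most-significant byte first: B0 A4 → 0xB0A4.
Top bit is set, so as a signed 16-bit value this is 0xB0A4 − 2^16 = -20316.

-20316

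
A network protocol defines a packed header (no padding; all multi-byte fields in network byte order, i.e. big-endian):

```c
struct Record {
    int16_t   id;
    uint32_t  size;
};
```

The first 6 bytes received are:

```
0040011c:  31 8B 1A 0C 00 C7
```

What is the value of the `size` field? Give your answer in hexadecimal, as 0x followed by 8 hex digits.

0x1A0C00C7

`size` follows `id` (2 bytes), so it starts at byte offset 2 and occupies 4 bytes.
Bytes at offsets 2..5: 1A 0C 00 C7.
Big-endian stores the most-significant byte at the lowest address.
The bytes are already most-significant first: 0x1A0C00C7.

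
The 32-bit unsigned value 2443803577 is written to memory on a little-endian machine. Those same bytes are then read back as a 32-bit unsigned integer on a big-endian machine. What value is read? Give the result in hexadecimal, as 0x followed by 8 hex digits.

2443803577 in 32-bit hexadecimal is 0x91A97BB9.
Stored little-endian, the bytes at ascending addresses are B9 7B A9 91.
Read back as big-endian, the last byte is least significant, giving 0xB97BA991.

0xB97BA991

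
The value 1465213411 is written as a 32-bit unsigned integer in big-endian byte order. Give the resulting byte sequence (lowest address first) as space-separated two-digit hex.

1465213411 in hexadecimal, padded to 32 bits, is 0x575561E3.
Split into bytes (most-significant first): 57 55 61 E3.
Big-endian: lowest address holds the most-significant byte.
So the memory order matches the most-significant-first order: 57 55 61 E3.

57 55 61 E3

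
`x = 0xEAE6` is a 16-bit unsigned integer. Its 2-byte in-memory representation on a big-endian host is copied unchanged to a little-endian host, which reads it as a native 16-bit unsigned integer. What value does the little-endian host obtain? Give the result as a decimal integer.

59114

Stored big-endian, the bytes at ascending addresses are EA E6.
Read back as little-endian, the first byte is least significant, giving 0xE6EA.
0xE6EA = 59114.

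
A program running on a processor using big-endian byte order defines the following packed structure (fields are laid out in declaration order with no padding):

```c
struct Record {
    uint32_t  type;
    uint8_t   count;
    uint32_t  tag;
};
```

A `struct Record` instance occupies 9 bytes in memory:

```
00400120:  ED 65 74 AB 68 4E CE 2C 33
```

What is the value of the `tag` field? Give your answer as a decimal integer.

`tag` follows `type` (4 B), `count` (1 B), so it starts at offset 4 + 1 = 5 and occupies 4 bytes.
Bytes at offsets 5..8: 4E CE 2C 33.
Big-endian: lowest address holds the most-significant byte.
The bytes are already most-significant first: 0x4ECE2C33.
0x4ECE2C33 = 1322134579.

1322134579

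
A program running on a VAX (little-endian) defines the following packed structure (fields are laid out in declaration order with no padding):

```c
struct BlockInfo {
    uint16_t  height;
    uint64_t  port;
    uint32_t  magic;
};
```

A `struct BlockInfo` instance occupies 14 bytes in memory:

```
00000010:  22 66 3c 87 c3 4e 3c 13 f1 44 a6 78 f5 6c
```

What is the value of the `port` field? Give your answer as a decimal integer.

4967773013706770236

`port` follows `height` (2 bytes), so it starts at byte offset 2 and occupies 8 bytes.
Bytes at offsets 2..9: 3C 87 C3 4E 3C 13 F1 44.
Little-endian stores the least-significant byte at the lowest address.
Reassemble most-significant byte first: 44 F1 13 3C 4E C3 87 3C → 0x44F1133C4EC3873C.
0x44F1133C4EC3873C = 4967773013706770236.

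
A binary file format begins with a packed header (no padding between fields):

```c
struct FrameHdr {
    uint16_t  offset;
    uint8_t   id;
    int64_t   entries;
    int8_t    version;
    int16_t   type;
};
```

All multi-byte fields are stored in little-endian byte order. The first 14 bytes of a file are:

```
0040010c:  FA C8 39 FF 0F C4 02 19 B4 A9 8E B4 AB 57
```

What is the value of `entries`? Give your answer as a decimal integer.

-8166798429746098177

`entries` follows `offset` (2 B), `id` (1 B), so it starts at offset 2 + 1 = 3 and occupies 8 bytes.
Bytes at offsets 3..10: FF 0F C4 02 19 B4 A9 8E.
In little-endian order the low byte comes first in memory.
Reassemble most-significant byte first: 8E A9 B4 19 02 C4 0F FF → 0x8EA9B41902C40FFF.
Top bit is set, so as a signed 64-bit value this is 0x8EA9B41902C40FFF − 2^64 = -8166798429746098177.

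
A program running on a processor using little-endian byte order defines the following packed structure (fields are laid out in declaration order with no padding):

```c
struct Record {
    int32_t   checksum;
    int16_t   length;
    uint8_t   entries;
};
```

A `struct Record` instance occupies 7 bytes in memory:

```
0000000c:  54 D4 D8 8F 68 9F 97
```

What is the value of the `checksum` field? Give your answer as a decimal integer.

-1881615276

`checksum` is the first field, at byte offset 0, occupying 4 bytes.
Bytes at offsets 0..3: 54 D4 D8 8F.
Little-endian stores the least-significant byte at the lowest address.
Reassemble most-significant byte first: 8F D8 D4 54 → 0x8FD8D454.
Top bit is set, so as a signed 32-bit value this is 0x8FD8D454 − 2^32 = -1881615276.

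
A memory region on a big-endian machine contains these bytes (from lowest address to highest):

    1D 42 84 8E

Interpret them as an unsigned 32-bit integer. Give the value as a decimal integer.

Big-endian: lowest address holds the most-significant byte.
The bytes are already most-significant first: 0x1D42848E.
0x1D42848E = 490898574.

490898574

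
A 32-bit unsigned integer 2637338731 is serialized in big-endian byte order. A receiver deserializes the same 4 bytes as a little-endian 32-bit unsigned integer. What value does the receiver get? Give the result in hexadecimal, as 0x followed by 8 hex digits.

2637338731 in 32-bit hexadecimal is 0x9D32986B.
Stored big-endian, the bytes at ascending addresses are 9D 32 98 6B.
Read back as little-endian, the first byte is least significant, giving 0x6B98329D.

0x6B98329D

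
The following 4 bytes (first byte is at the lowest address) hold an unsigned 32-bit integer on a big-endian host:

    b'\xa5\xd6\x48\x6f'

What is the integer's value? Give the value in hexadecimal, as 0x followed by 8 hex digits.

0xA5D6486F

Big-endian: lowest address holds the most-significant byte.
The bytes are already most-significant first: 0xA5D6486F.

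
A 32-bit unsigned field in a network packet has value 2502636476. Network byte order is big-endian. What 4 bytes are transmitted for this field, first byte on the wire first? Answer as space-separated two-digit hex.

95 2B 33 BC

2502636476 in hexadecimal, padded to 32 bits, is 0x952B33BC.
Split into bytes (most-significant first): 95 2B 33 BC.
Big-endian: lowest address holds the most-significant byte.
So the memory order matches the most-significant-first order: 95 2B 33 BC.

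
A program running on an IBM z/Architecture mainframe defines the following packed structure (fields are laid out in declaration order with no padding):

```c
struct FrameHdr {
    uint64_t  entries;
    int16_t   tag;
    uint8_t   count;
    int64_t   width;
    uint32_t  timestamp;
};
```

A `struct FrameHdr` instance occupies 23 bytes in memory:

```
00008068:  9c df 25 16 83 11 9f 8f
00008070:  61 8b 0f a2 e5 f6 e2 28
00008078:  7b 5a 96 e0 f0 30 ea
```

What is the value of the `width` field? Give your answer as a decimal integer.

-6708684618696271210

`width` follows `entries` (8 B), `tag` (2 B), `count` (1 B), so it starts at offset 8 + 2 + 1 = 11 and occupies 8 bytes.
Bytes at offsets 11..18: A2 E5 F6 E2 28 7B 5A 96.
In big-endian order the high byte comes first in memory.
The bytes are already most-significant first: 0xA2E5F6E2287B5A96.
Top bit is set, so as a signed 64-bit value this is 0xA2E5F6E2287B5A96 − 2^64 = -6708684618696271210.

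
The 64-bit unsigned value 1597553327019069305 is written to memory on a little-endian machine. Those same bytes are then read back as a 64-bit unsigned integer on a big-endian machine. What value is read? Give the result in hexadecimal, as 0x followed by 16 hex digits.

1597553327019069305 in 64-bit hexadecimal is 0x162BA64966B70F79.
Stored little-endian, the bytes at ascending addresses are 79 0F B7 66 49 A6 2B 16.
Read back as big-endian, the last byte is least significant, giving 0x790FB76649A62B16.

0x790FB76649A62B16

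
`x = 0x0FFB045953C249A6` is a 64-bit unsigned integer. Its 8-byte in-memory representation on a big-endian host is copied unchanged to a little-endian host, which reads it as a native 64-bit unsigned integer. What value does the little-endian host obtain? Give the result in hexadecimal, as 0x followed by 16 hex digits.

Stored big-endian, the bytes at ascending addresses are 0F FB 04 59 53 C2 49 A6.
Read back as little-endian, the first byte is least significant, giving 0xA649C2535904FB0F.

0xA649C2535904FB0F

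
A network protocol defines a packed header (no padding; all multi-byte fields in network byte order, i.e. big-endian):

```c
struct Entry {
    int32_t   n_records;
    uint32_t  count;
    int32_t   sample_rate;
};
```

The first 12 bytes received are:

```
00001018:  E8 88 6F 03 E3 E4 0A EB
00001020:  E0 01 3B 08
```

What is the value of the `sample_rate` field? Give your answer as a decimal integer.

-536790264

`sample_rate` follows `n_records` (4 B), `count` (4 B), so it starts at offset 4 + 4 = 8 and occupies 4 bytes.
Bytes at offsets 8..11: E0 01 3B 08.
Big-endian: lowest address holds the most-significant byte.
The bytes are already most-significant first: 0xE0013B08.
Top bit is set, so as a signed 32-bit value this is 0xE0013B08 − 2^32 = -536790264.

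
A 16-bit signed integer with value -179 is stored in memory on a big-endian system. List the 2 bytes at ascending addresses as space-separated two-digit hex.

Two's complement of -179 in 16 bits: 179 = 0x00B3; invert → 0xFF4C; add 1 → 0xFF4D.
Split into bytes (most-significant first): FF 4D.
Big-endian stores the most-significant byte at the lowest address.
So the memory order matches the most-significant-first order: FF 4D.

FF 4D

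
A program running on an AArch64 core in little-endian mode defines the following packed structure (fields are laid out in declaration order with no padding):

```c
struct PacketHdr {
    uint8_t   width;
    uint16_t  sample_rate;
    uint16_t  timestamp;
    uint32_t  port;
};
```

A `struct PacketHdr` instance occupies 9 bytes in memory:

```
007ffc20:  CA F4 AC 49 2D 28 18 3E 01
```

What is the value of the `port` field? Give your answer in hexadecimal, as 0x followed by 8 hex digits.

0x013E1828

`port` follows `width` (1 B), `sample_rate` (2 B), `timestamp` (2 B), so it starts at offset 1 + 2 + 2 = 5 and occupies 4 bytes.
Bytes at offsets 5..8: 28 18 3E 01.
Little-endian: lowest address holds the least-significant byte.
Reassemble most-significant byte first: 01 3E 18 28 → 0x013E1828.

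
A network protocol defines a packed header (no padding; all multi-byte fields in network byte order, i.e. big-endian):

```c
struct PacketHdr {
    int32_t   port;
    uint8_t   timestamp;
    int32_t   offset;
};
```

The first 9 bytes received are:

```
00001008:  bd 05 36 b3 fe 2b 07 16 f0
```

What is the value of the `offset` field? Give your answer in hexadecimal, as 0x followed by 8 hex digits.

0x2B0716F0

`offset` follows `port` (4 B), `timestamp` (1 B), so it starts at offset 4 + 1 = 5 and occupies 4 bytes.
Bytes at offsets 5..8: 2B 07 16 F0.
In big-endian order the high byte comes first in memory.
The bytes are already most-significant first: 0x2B0716F0.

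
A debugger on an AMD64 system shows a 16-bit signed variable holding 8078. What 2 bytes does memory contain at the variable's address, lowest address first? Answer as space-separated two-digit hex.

8078 in hexadecimal, padded to 16 bits, is 0x1F8E.
Split into bytes (most-significant first): 1F 8E.
Little-endian stores the least-significant byte at the lowest address.
So at ascending addresses the bytes are 8E 1F.

8E 1F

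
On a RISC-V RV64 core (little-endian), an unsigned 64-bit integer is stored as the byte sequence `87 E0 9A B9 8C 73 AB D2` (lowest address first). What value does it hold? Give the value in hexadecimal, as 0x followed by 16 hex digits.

Little-endian: lowest address holds the least-significant byte.
Reassemble most-significant byte first: D2 AB 73 8C B9 9A E0 87 → 0xD2AB738CB99AE087.

0xD2AB738CB99AE087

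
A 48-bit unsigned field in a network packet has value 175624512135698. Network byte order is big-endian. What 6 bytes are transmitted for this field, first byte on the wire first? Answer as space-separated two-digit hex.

175624512135698 in hexadecimal, padded to 48 bits, is 0x9FBAC4A8E212.
Split into bytes (most-significant first): 9F BA C4 A8 E2 12.
In big-endian order the high byte comes first in memory.
So the memory order matches the most-significant-first order: 9F BA C4 A8 E2 12.

9F BA C4 A8 E2 12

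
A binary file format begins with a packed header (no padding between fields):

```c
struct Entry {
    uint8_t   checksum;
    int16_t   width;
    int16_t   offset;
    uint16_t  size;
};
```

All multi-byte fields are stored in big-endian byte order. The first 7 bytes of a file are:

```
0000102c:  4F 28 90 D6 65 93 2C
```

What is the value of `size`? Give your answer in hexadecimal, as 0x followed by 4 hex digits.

`size` follows `checksum` (1 B), `width` (2 B), `offset` (2 B), so it starts at offset 1 + 2 + 2 = 5 and occupies 2 bytes.
Bytes at offsets 5..6: 93 2C.
Big-endian stores the most-significant byte at the lowest address.
The bytes are already most-significant first: 0x932C.

0x932C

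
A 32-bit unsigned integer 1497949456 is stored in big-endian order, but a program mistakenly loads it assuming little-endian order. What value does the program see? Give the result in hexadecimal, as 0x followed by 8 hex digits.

0x10E54859

1497949456 in 32-bit hexadecimal is 0x5948E510.
Stored big-endian, the bytes at ascending addresses are 59 48 E5 10.
Read back as little-endian, the first byte is least significant, giving 0x10E54859.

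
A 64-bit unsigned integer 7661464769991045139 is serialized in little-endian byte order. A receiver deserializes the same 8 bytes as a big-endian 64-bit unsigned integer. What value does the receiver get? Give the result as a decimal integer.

1400756625068610154

7661464769991045139 in 64-bit hexadecimal is 0x6A52FD9DBA7C7013.
Stored little-endian, the bytes at ascending addresses are 13 70 7C BA 9D FD 52 6A.
Read back as big-endian, the last byte is least significant, giving 0x13707CBA9DFD526A.
0x13707CBA9DFD526A = 1400756625068610154.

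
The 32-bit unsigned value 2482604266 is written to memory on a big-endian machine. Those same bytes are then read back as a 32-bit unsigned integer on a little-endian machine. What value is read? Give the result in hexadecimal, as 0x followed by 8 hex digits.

0xEA88F993

2482604266 in 32-bit hexadecimal is 0x93F988EA.
Stored big-endian, the bytes at ascending addresses are 93 F9 88 EA.
Read back as little-endian, the first byte is least significant, giving 0xEA88F993.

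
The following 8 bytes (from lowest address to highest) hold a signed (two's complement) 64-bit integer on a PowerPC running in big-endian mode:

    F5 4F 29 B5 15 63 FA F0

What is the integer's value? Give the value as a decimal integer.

Big-endian stores the most-significant byte at the lowest address.
The bytes are already most-significant first: 0xF54F29B51563FAF0.
Top bit is set, so as a signed 64-bit value this is 0xF54F29B51563FAF0 − 2^64 = -770351153532372240.

-770351153532372240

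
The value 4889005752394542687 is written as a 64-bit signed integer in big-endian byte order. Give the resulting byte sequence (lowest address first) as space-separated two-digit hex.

4889005752394542687 in hexadecimal, padded to 64 bits, is 0x43D93CD428516E5F.
Split into bytes (most-significant first): 43 D9 3C D4 28 51 6E 5F.
In big-endian order the high byte comes first in memory.
So the memory order matches the most-significant-first order: 43 D9 3C D4 28 51 6E 5F.

43 D9 3C D4 28 51 6E 5F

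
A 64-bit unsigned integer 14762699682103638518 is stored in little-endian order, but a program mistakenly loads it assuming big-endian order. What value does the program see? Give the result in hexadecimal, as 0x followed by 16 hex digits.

0xF6398F0D25A5DFCC

14762699682103638518 in 64-bit hexadecimal is 0xCCDFA5250D8F39F6.
Stored little-endian, the bytes at ascending addresses are F6 39 8F 0D 25 A5 DF CC.
Read back as big-endian, the last byte is least significant, giving 0xF6398F0D25A5DFCC.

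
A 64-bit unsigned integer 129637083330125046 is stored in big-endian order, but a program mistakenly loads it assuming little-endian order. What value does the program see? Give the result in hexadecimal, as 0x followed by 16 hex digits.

0xF61C9C8D3D90CC01

129637083330125046 in 64-bit hexadecimal is 0x01CC903D8D9C1CF6.
Stored big-endian, the bytes at ascending addresses are 01 CC 90 3D 8D 9C 1C F6.
Read back as little-endian, the first byte is least significant, giving 0xF61C9C8D3D90CC01.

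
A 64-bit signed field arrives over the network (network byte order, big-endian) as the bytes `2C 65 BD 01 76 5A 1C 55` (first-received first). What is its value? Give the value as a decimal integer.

3199170924294839381

Big-endian: lowest address holds the most-significant byte.
The bytes are already most-significant first: 0x2C65BD01765A1C55.
0x2C65BD01765A1C55 = 3199170924294839381.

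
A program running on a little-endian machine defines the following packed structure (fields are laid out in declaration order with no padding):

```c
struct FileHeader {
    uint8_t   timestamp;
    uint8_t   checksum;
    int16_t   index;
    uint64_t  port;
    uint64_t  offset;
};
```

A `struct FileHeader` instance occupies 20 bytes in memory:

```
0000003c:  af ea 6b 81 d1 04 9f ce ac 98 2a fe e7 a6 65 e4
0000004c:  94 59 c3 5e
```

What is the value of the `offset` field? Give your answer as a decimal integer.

`offset` follows `timestamp` (1 B), `checksum` (1 B), `index` (2 B), `port` (8 B), so it starts at offset 1 + 1 + 2 + 8 = 12 and occupies 8 bytes.
Bytes at offsets 12..19: E7 A6 65 E4 94 59 C3 5E.
Little-endian: lowest address holds the least-significant byte.
Reassemble most-significant byte first: 5E C3 59 94 E4 65 A6 E7 → 0x5EC35994E465A6E7.
0x5EC35994E465A6E7 = 6828399956045702887.

6828399956045702887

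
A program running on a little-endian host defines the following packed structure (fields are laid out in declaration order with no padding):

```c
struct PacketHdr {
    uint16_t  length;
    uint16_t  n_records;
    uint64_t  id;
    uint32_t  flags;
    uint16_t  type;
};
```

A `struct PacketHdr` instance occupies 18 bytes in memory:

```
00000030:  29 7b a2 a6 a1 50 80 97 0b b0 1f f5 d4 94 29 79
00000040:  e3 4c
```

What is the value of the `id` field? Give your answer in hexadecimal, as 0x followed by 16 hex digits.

0xF51FB00B978050A1

`id` follows `length` (2 B), `n_records` (2 B), so it starts at offset 2 + 2 = 4 and occupies 8 bytes.
Bytes at offsets 4..11: A1 50 80 97 0B B0 1F F5.
Little-endian: lowest address holds the least-significant byte.
Reassemble most-significant byte first: F5 1F B0 0B 97 80 50 A1 → 0xF51FB00B978050A1.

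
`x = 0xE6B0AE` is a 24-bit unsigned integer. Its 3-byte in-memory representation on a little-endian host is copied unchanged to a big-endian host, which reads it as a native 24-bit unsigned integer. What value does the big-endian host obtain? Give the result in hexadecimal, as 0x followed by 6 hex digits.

0xAEB0E6

Stored little-endian, the bytes at ascending addresses are AE B0 E6.
Read back as big-endian, the last byte is least significant, giving 0xAEB0E6.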